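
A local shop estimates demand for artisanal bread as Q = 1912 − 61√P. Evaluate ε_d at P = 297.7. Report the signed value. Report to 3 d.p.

-0.612

At P = 297.7, Q = 859.507.
dQ/dP = −61/(2√P) = -1.768.
ε = (dQ/dP)(P/Q) = (-1.768)(297.7/859.507).
|ε| < 1, so demand is inelastic at this price.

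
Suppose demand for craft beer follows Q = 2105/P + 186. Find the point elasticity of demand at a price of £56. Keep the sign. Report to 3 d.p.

At P = 56, Q = 223.589.
dQ/dP = −2105/P² = -0.671.
ε = (dQ/dP)(P/Q) = (-0.671)(56/223.589).

-0.168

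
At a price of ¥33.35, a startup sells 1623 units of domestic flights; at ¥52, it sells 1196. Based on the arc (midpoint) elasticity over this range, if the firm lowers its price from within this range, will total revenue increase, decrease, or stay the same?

Arc ε = (-427/18.65)(42.67/1409.5) ≈ -0.693.
|ε| = 0.69 < 1, so demand is inelastic. A price cut therefore reduces total revenue.

decrease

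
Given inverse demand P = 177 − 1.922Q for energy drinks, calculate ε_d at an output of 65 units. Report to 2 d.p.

-0.42

At Q = 65, P = 177 − 1.922(65) = 52.07.
dP/dQ = −1.922, so dQ/dP = 1/(−1.922) = -0.520.
ε = (dQ/dP)(P/Q) = (-0.520)(52.07/65).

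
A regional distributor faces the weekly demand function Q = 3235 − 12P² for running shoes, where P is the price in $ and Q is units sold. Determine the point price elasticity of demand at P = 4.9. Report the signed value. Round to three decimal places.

-0.196

At P = 4.9, Q = 2946.880.
dQ/dP = −24P = -117.600.
ε = (dQ/dP)(P/Q) = (-117.600)(4.9/2946.880).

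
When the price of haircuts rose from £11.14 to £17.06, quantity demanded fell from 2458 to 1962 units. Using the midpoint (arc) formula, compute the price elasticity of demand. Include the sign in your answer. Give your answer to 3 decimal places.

ΔQ = 1962 − 2458 = -496; ΔP = 17.06 − 11.14 = 5.92.
Midpoints: P̄ = 14.10, Q̄ = 2210.0.
ε = (ΔQ/ΔP)(P̄/Q̄) = (-496/5.92)(14.10/2210.0).

-0.535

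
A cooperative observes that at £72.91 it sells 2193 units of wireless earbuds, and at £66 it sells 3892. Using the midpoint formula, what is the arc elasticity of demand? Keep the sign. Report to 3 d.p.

-5.613

ΔQ = 3892 − 2193 = 1699; ΔP = 66 − 72.91 = -6.91.
Midpoints: P̄ = 69.45, Q̄ = 3042.5.
ε = (ΔQ/ΔP)(P̄/Q̄) = (1699/-6.91)(69.45/3042.5).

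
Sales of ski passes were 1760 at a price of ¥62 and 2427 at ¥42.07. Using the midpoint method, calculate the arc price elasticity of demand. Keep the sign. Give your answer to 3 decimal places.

-0.832

ΔQ = 2427 − 1760 = 667; ΔP = 42.07 − 62 = -19.93.
Midpoints: P̄ = 52.03, Q̄ = 2093.5.
ε = (ΔQ/ΔP)(P̄/Q̄) = (667/-19.93)(52.03/2093.5).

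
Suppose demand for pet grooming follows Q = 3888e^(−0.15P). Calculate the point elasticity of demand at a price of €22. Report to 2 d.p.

At P = 22, Q = 143.402.
dQ/dP = −0.15·3888e^(−0.15P) = −0.15Q = -21.510.
ε = (dQ/dP)(P/Q) = (-21.510)(22/143.402).

-3.30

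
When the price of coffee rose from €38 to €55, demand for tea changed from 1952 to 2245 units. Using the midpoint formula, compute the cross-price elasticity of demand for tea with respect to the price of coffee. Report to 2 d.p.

0.38

ΔQ_x = 2245 − 1952 = 293; ΔP_y = 55 − 38 = 17.
Midpoints: P̄_y = 46.50, Q̄_x = 2098.5.
ε_xy = (ΔQ_x/ΔP_y)(P̄_y/Q̄_x) = (293/17)(46.50/2098.5).
ε_xy > 0, so the goods are substitutes.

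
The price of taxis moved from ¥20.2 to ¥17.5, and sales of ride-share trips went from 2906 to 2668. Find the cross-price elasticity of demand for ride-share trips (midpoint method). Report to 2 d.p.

0.60

ΔQ_x = 2668 − 2906 = -238; ΔP_y = 17.5 − 20.2 = -2.7.
Midpoints: P̄_y = 18.85, Q̄_x = 2787.0.
ε_xy = (ΔQ_x/ΔP_y)(P̄_y/Q̄_x) = (-238/-2.7)(18.85/2787.0).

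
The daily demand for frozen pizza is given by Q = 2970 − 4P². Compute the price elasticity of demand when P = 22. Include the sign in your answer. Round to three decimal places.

At P = 22, Q = 1034.
dQ/dP = −8P = -176.
ε = (dQ/dP)(P/Q) = (-176)(22/1034).
|ε| > 1, so demand is elastic at this price.

-3.745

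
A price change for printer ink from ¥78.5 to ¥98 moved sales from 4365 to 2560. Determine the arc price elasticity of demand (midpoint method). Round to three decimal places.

-2.359

ΔQ = 2560 − 4365 = -1805; ΔP = 98 − 78.5 = 19.5.
Midpoints: P̄ = 88.25, Q̄ = 3462.5.
ε = (ΔQ/ΔP)(P̄/Q̄) = (-1805/19.5)(88.25/3462.5).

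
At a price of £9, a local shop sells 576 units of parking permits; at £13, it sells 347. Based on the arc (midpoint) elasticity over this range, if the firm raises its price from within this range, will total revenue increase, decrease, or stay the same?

decrease

Arc ε = (-229/4)(11.00/461.5) ≈ -1.365.
|ε| = 1.36 > 1, so demand is elastic. A price rise therefore reduces total revenue.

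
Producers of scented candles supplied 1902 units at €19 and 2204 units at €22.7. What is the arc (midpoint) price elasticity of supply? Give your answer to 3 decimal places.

ΔQ = 2204 − 1902 = 302; ΔP = 22.7 − 19 = 3.7.
Midpoints: P̄ = 20.85, Q̄ = 2053.0.
ε_s = (ΔQ/ΔP)(P̄/Q̄) = (302/3.7)(20.85/2053.0).

0.829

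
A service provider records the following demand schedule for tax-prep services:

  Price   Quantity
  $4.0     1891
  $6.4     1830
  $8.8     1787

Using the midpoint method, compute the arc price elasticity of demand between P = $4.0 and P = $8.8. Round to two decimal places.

At P = 4.0, Q = 1891; at P = 8.8, Q = 1787.
ΔQ = -104, ΔP = 4.8. Midpoints: P̄ = 6.40, Q̄ = 1839.0.
ε = (ΔQ/ΔP)(P̄/Q̄) = (-104/4.8)(6.40/1839.0).

-0.08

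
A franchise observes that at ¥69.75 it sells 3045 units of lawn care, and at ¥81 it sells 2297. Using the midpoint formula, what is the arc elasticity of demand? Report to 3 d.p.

ΔQ = 2297 − 3045 = -748; ΔP = 81 − 69.75 = 11.25.
Midpoints: P̄ = 75.38, Q̄ = 2671.0.
ε = (ΔQ/ΔP)(P̄/Q̄) = (-748/11.25)(75.38/2671.0).

-1.876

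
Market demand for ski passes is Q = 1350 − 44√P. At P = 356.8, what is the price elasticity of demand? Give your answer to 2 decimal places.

-0.80

At P = 356.8, Q = 518.877.
dQ/dP = −44/(2√P) = -1.165.
ε = (dQ/dP)(P/Q) = (-1.165)(356.8/518.877).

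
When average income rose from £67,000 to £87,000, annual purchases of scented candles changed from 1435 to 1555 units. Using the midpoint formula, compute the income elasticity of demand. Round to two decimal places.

0.31

ΔQ = 120, ΔI = 20000. Midpoints: Ī = 77,000, Q̄ = 1495.0.
ε_I = (ΔQ/ΔI)(Ī/Q̄) = (120/20000)(77000/1495.0).
ε_I > 0, so the good is normal.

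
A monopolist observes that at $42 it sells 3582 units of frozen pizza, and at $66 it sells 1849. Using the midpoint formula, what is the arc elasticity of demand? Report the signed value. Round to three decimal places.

-1.436

ΔQ = 1849 − 3582 = -1733; ΔP = 66 − 42 = 24.
Midpoints: P̄ = 54.00, Q̄ = 2715.5.
ε = (ΔQ/ΔP)(P̄/Q̄) = (-1733/24)(54.00/2715.5).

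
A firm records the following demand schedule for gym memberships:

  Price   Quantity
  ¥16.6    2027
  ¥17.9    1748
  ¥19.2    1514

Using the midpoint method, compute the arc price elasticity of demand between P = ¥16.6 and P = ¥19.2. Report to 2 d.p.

At P = 16.6, Q = 2027; at P = 19.2, Q = 1514.
ΔQ = -513, ΔP = 2.6. Midpoints: P̄ = 17.90, Q̄ = 1770.5.
ε = (ΔQ/ΔP)(P̄/Q̄) = (-513/2.6)(17.90/1770.5).

-1.99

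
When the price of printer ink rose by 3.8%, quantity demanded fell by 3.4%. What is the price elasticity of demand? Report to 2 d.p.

-0.89

ε = %ΔQ / %ΔP = (-3.4)/(3.8) = -0.895.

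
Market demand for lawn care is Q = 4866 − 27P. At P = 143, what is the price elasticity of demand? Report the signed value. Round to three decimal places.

-3.842

At P = 143, Q = 1005.
dQ/dP = −27.
ε = (dQ/dP)(P/Q) = (-27)(143/1005).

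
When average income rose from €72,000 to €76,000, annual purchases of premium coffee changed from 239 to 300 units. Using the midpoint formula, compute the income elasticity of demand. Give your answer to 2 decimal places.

4.19

ΔQ = 61, ΔI = 4000. Midpoints: Ī = 74,000, Q̄ = 269.5.
ε_I = (ΔQ/ΔI)(Ī/Q̄) = (61/4000)(74000/269.5).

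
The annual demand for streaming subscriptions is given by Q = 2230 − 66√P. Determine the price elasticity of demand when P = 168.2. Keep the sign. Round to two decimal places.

-0.31

At P = 168.2, Q = 1374.033.
dQ/dP = −66/(2√P) = -2.544.
ε = (dQ/dP)(P/Q) = (-2.544)(168.2/1374.033).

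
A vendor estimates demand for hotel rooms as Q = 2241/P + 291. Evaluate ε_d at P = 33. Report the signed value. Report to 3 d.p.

At P = 33, Q = 358.909.
dQ/dP = −2241/P² = -2.058.
ε = (dQ/dP)(P/Q) = (-2.058)(33/358.909).

-0.189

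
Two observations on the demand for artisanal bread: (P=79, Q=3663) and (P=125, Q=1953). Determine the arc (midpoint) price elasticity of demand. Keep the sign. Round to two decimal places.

ΔQ = 1953 − 3663 = -1710; ΔP = 125 − 79 = 46.
Midpoints: P̄ = 102.00, Q̄ = 2808.0.
ε = (ΔQ/ΔP)(P̄/Q̄) = (-1710/46)(102.00/2808.0).

-1.35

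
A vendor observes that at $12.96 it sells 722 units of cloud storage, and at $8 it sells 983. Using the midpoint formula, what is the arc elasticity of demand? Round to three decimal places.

-0.647

ΔQ = 983 − 722 = 261; ΔP = 8 − 12.96 = -4.96.
Midpoints: P̄ = 10.48, Q̄ = 852.5.
ε = (ΔQ/ΔP)(P̄/Q̄) = (261/-4.96)(10.48/852.5).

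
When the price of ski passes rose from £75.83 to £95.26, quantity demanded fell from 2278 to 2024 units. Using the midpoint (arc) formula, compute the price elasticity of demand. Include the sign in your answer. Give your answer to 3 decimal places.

-0.520

ΔQ = 2024 − 2278 = -254; ΔP = 95.26 − 75.83 = 19.43.
Midpoints: P̄ = 85.55, Q̄ = 2151.0.
ε = (ΔQ/ΔP)(P̄/Q̄) = (-254/19.43)(85.55/2151.0).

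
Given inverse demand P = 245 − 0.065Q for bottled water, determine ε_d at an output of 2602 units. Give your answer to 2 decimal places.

At Q = 2602, P = 245 − 0.065(2602) = 75.87.
dP/dQ = −0.065, so dQ/dP = 1/(−0.065) = -15.385.
ε = (dQ/dP)(P/Q) = (-15.385)(75.87/2602).

-0.45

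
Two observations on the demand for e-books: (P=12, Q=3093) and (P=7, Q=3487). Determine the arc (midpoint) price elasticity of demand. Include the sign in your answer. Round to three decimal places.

-0.228

ΔQ = 3487 − 3093 = 394; ΔP = 7 − 12 = -5.
Midpoints: P̄ = 9.50, Q̄ = 3290.0.
ε = (ΔQ/ΔP)(P̄/Q̄) = (394/-5)(9.50/3290.0).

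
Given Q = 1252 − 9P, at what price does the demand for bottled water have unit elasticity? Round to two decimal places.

For linear demand Q = a − bP, ε = −bP/(a − bP). |ε| = 1 when bP = a − bP, i.e. P = a/(2b).
P = 1252/(2·9) = 1252/18 = 69.5556.

69.56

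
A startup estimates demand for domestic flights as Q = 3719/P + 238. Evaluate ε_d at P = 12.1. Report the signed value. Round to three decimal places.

-0.564

At P = 12.1, Q = 545.355.
dQ/dP = −3719/P² = -25.401.
ε = (dQ/dP)(P/Q) = (-25.401)(12.1/545.355).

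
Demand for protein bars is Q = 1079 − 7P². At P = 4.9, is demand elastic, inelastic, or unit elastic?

Q = 910.930, dQ/dP = -68.600.
ε = (dQ/dP)(P/Q) ≈ -0.369.
|ε| = 0.37 < 1.

inelastic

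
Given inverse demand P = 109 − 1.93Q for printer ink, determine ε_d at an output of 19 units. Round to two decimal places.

At Q = 19, P = 109 − 1.93(19) = 72.33.
dP/dQ = −1.93, so dQ/dP = 1/(−1.93) = -0.518.
ε = (dQ/dP)(P/Q) = (-0.518)(72.33/19).

-1.97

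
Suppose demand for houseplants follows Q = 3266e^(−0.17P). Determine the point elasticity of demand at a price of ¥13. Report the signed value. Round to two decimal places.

At P = 13, Q = 358.282.
dQ/dP = −0.17·3266e^(−0.17P) = −0.17Q = -60.908.
ε = (dQ/dP)(P/Q) = (-60.908)(13/358.282).

-2.21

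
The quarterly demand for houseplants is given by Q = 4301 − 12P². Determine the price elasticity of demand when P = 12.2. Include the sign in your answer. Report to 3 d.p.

-1.420

At P = 12.2, Q = 2514.920.
dQ/dP = −24P = -292.800.
ε = (dQ/dP)(P/Q) = (-292.800)(12.2/2514.920).
|ε| > 1, so demand is elastic at this price.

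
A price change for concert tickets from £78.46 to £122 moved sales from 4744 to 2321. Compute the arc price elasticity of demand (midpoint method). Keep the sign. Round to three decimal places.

-1.579

ΔQ = 2321 − 4744 = -2423; ΔP = 122 − 78.46 = 43.54.
Midpoints: P̄ = 100.23, Q̄ = 3532.5.
ε = (ΔQ/ΔP)(P̄/Q̄) = (-2423/43.54)(100.23/3532.5).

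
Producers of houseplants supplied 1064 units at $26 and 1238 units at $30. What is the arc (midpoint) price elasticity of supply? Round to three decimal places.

ΔQ = 1238 − 1064 = 174; ΔP = 30 − 26 = 4.
Midpoints: P̄ = 28.00, Q̄ = 1151.0.
ε_s = (ΔQ/ΔP)(P̄/Q̄) = (174/4)(28.00/1151.0).

1.058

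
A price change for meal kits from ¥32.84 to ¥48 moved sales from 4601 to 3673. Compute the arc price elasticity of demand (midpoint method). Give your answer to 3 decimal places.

-0.598

ΔQ = 3673 − 4601 = -928; ΔP = 48 − 32.84 = 15.16.
Midpoints: P̄ = 40.42, Q̄ = 4137.0.
ε = (ΔQ/ΔP)(P̄/Q̄) = (-928/15.16)(40.42/4137.0).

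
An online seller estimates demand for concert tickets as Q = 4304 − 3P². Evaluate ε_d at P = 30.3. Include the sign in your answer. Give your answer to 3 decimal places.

-3.555

At P = 30.3, Q = 1549.730.
dQ/dP = −6P = -181.800.
ε = (dQ/dP)(P/Q) = (-181.800)(30.3/1549.730).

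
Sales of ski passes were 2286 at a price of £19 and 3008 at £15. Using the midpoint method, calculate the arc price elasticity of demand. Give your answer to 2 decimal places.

ΔQ = 3008 − 2286 = 722; ΔP = 15 − 19 = -4.
Midpoints: P̄ = 17.00, Q̄ = 2647.0.
ε = (ΔQ/ΔP)(P̄/Q̄) = (722/-4)(17.00/2647.0).

-1.16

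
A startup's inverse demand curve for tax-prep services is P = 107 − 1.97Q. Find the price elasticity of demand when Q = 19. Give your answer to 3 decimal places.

At Q = 19, P = 107 − 1.97(19) = 69.57.
dP/dQ = −1.97, so dQ/dP = 1/(−1.97) = -0.508.
ε = (dQ/dP)(P/Q) = (-0.508)(69.57/19).

-1.859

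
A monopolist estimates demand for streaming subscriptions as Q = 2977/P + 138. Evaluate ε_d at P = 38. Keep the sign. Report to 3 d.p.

-0.362

At P = 38, Q = 216.342.
dQ/dP = −2977/P² = -2.062.
ε = (dQ/dP)(P/Q) = (-2.062)(38/216.342).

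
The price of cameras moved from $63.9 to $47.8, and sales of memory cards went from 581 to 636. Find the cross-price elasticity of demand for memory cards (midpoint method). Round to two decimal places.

-0.31

ΔQ_x = 636 − 581 = 55; ΔP_y = 47.8 − 63.9 = -16.1.
Midpoints: P̄_y = 55.85, Q̄_x = 608.5.
ε_xy = (ΔQ_x/ΔP_y)(P̄_y/Q̄_x) = (55/-16.1)(55.85/608.5).
ε_xy < 0, so the goods are complements.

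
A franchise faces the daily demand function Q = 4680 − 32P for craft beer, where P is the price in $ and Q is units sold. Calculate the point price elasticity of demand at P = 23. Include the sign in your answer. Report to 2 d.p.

-0.19

At P = 23, Q = 3944.
dQ/dP = −32.
ε = (dQ/dP)(P/Q) = (-32)(23/3944).
|ε| < 1, so demand is inelastic at this price.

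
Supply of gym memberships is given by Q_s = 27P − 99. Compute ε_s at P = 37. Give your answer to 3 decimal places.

1.110

At P = 37, Q_s = 900.
dQ_s/dP = 27.
ε_s = (dQ_s/dP)(P/Q_s) = (27)(37/900).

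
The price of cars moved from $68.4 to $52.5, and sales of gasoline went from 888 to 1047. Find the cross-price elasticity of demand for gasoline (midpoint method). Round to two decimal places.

ΔQ_x = 1047 − 888 = 159; ΔP_y = 52.5 − 68.4 = -15.9.
Midpoints: P̄_y = 60.45, Q̄_x = 967.5.
ε_xy = (ΔQ_x/ΔP_y)(P̄_y/Q̄_x) = (159/-15.9)(60.45/967.5).
ε_xy < 0, so the goods are complements.

-0.62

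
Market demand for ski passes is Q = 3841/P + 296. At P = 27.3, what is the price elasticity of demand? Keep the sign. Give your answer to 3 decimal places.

At P = 27.3, Q = 436.696.
dQ/dP = −3841/P² = -5.154.
ε = (dQ/dP)(P/Q) = (-5.154)(27.3/436.696).
|ε| < 1, so demand is inelastic at this price.

-0.322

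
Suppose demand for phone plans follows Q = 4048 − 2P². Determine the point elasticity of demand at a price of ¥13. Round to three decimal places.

At P = 13, Q = 3710.
dQ/dP = −4P = -52.
ε = (dQ/dP)(P/Q) = (-52)(13/3710).

-0.182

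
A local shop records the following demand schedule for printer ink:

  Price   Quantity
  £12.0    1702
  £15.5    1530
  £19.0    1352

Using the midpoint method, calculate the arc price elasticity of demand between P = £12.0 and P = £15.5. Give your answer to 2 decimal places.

-0.42

At P = 12.0, Q = 1702; at P = 15.5, Q = 1530.
ΔQ = -172, ΔP = 3.5. Midpoints: P̄ = 13.75, Q̄ = 1616.0.
ε = (ΔQ/ΔP)(P̄/Q̄) = (-172/3.5)(13.75/1616.0).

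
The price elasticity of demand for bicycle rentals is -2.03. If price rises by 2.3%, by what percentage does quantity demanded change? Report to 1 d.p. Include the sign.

%ΔQ ≈ ε × %ΔP = (-2.03)(2.3%) = -4.67%.

-4.7%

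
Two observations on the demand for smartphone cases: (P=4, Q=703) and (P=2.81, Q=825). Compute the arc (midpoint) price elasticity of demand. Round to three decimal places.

ΔQ = 825 − 703 = 122; ΔP = 2.81 − 4 = -1.19.
Midpoints: P̄ = 3.41, Q̄ = 764.0.
ε = (ΔQ/ΔP)(P̄/Q̄) = (122/-1.19)(3.41/764.0).

-0.457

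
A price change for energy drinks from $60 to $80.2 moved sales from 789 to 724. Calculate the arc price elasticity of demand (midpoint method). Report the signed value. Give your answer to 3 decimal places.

ΔQ = 724 − 789 = -65; ΔP = 80.2 − 60 = 20.2.
Midpoints: P̄ = 70.10, Q̄ = 756.5.
ε = (ΔQ/ΔP)(P̄/Q̄) = (-65/20.2)(70.10/756.5).

-0.298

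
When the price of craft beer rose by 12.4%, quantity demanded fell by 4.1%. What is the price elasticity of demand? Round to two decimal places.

-0.33

ε = %ΔQ / %ΔP = (-4.1)/(12.4) = -0.331.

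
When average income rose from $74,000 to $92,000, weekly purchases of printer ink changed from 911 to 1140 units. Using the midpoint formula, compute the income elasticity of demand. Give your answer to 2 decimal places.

ΔQ = 229, ΔI = 18000. Midpoints: Ī = 83,000, Q̄ = 1025.5.
ε_I = (ΔQ/ΔI)(Ī/Q̄) = (229/18000)(83000/1025.5).

1.03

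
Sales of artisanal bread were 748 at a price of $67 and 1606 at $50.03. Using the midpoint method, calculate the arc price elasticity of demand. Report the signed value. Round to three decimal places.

-2.514

ΔQ = 1606 − 748 = 858; ΔP = 50.03 − 67 = -16.97.
Midpoints: P̄ = 58.52, Q̄ = 1177.0.
ε = (ΔQ/ΔP)(P̄/Q̄) = (858/-16.97)(58.52/1177.0).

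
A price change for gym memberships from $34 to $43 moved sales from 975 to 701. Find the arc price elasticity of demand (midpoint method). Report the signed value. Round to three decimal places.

-1.399

ΔQ = 701 − 975 = -274; ΔP = 43 − 34 = 9.
Midpoints: P̄ = 38.50, Q̄ = 838.0.
ε = (ΔQ/ΔP)(P̄/Q̄) = (-274/9)(38.50/838.0).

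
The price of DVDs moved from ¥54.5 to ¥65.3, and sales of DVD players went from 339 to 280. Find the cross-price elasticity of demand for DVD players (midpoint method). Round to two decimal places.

-1.06

ΔQ_x = 280 − 339 = -59; ΔP_y = 65.3 − 54.5 = 10.8.
Midpoints: P̄_y = 59.90, Q̄_x = 309.5.
ε_xy = (ΔQ_x/ΔP_y)(P̄_y/Q̄_x) = (-59/10.8)(59.90/309.5).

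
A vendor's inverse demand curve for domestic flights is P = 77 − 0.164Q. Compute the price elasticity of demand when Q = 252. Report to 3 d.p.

-0.863

At Q = 252, P = 77 − 0.164(252) = 35.67.
dP/dQ = −0.164, so dQ/dP = 1/(−0.164) = -6.098.
ε = (dQ/dP)(P/Q) = (-6.098)(35.67/252).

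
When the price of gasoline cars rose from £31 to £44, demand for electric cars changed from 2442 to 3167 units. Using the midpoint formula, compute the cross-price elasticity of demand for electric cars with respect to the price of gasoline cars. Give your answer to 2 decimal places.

ΔQ_x = 3167 − 2442 = 725; ΔP_y = 44 − 31 = 13.
Midpoints: P̄_y = 37.50, Q̄_x = 2804.5.
ε_xy = (ΔQ_x/ΔP_y)(P̄_y/Q̄_x) = (725/13)(37.50/2804.5).
ε_xy > 0, so the goods are substitutes.

0.75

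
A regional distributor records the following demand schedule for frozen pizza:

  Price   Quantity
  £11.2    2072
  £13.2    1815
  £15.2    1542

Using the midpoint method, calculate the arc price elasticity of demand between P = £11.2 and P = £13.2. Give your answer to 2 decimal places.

-0.81

At P = 11.2, Q = 2072; at P = 13.2, Q = 1815.
ΔQ = -257, ΔP = 2.0. Midpoints: P̄ = 12.20, Q̄ = 1943.5.
ε = (ΔQ/ΔP)(P̄/Q̄) = (-257/2.0)(12.20/1943.5).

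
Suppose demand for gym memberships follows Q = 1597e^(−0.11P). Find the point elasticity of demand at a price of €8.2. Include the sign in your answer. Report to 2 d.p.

-0.90

At P = 8.2, Q = 647.994.
dQ/dP = −0.11·1597e^(−0.11P) = −0.11Q = -71.279.
ε = (dQ/dP)(P/Q) = (-71.279)(8.2/647.994).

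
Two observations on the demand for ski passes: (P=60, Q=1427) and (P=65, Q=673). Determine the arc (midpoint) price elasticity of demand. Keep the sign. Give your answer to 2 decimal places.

-8.98

ΔQ = 673 − 1427 = -754; ΔP = 65 − 60 = 5.
Midpoints: P̄ = 62.50, Q̄ = 1050.0.
ε = (ΔQ/ΔP)(P̄/Q̄) = (-754/5)(62.50/1050.0).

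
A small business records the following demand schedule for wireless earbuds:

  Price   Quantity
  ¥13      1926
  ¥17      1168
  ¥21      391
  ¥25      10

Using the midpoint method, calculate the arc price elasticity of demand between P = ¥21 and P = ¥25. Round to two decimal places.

-10.93

At P = 21, Q = 391; at P = 25, Q = 10.
ΔQ = -381, ΔP = 4. Midpoints: P̄ = 23.00, Q̄ = 200.5.
ε = (ΔQ/ΔP)(P̄/Q̄) = (-381/4)(23.00/200.5).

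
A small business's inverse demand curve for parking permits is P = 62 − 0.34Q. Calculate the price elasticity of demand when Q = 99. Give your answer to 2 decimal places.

-0.84

At Q = 99, P = 62 − 0.34(99) = 28.34.
dP/dQ = −0.34, so dQ/dP = 1/(−0.34) = -2.941.
ε = (dQ/dP)(P/Q) = (-2.941)(28.34/99).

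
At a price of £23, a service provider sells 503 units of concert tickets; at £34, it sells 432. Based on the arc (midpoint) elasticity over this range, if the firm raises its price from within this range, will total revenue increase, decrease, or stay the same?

Arc ε = (-71/11)(28.50/467.5) ≈ -0.393.
|ε| = 0.39 < 1, so demand is inelastic. A price rise therefore raises total revenue.

increase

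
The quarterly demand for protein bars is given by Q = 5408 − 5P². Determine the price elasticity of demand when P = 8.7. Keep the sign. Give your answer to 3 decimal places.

-0.150

At P = 8.7, Q = 5029.550.
dQ/dP = −10P = -87.
ε = (dQ/dP)(P/Q) = (-87)(8.7/5029.550).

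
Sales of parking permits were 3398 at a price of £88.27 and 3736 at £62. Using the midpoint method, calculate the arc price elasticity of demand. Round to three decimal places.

ΔQ = 3736 − 3398 = 338; ΔP = 62 − 88.27 = -26.27.
Midpoints: P̄ = 75.13, Q̄ = 3567.0.
ε = (ΔQ/ΔP)(P̄/Q̄) = (338/-26.27)(75.13/3567.0).

-0.271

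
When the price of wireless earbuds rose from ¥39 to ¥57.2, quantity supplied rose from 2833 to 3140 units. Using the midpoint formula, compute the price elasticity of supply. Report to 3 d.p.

0.272

ΔQ = 3140 − 2833 = 307; ΔP = 57.2 − 39 = 18.2.
Midpoints: P̄ = 48.10, Q̄ = 2986.5.
ε_s = (ΔQ/ΔP)(P̄/Q̄) = (307/18.2)(48.10/2986.5).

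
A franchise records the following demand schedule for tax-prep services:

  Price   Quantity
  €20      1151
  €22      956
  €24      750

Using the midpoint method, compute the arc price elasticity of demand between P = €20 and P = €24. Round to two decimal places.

At P = 20, Q = 1151; at P = 24, Q = 750.
ΔQ = -401, ΔP = 4. Midpoints: P̄ = 22.00, Q̄ = 950.5.
ε = (ΔQ/ΔP)(P̄/Q̄) = (-401/4)(22.00/950.5).

-2.32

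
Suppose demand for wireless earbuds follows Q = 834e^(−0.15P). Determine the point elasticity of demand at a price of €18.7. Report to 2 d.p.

At P = 18.7, Q = 50.463.
dQ/dP = −0.15·834e^(−0.15P) = −0.15Q = -7.569.
ε = (dQ/dP)(P/Q) = (-7.569)(18.7/50.463).
|ε| > 1, so demand is elastic at this price.

-2.81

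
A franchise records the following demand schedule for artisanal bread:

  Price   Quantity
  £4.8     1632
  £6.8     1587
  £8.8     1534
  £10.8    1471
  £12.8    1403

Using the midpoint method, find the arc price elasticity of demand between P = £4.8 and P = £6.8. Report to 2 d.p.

-0.08

At P = 4.8, Q = 1632; at P = 6.8, Q = 1587.
ΔQ = -45, ΔP = 2.0. Midpoints: P̄ = 5.80, Q̄ = 1609.5.
ε = (ΔQ/ΔP)(P̄/Q̄) = (-45/2.0)(5.80/1609.5).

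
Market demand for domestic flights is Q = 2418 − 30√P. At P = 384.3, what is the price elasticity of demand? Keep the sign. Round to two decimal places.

-0.16

At P = 384.3, Q = 1829.893.
dQ/dP = −30/(2√P) = -0.765.
ε = (dQ/dP)(P/Q) = (-0.765)(384.3/1829.893).
|ε| < 1, so demand is inelastic at this price.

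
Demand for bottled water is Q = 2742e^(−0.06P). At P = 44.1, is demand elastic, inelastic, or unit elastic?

Q = 194.502, dQ/dP = -11.670.
ε = (dQ/dP)(P/Q) ≈ -2.646.
|ε| = 2.65 > 1.

elastic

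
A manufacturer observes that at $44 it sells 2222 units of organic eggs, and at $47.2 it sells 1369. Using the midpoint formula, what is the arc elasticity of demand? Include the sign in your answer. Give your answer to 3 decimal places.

-6.770

ΔQ = 1369 − 2222 = -853; ΔP = 47.2 − 44 = 3.2.
Midpoints: P̄ = 45.60, Q̄ = 1795.5.
ε = (ΔQ/ΔP)(P̄/Q̄) = (-853/3.2)(45.60/1795.5).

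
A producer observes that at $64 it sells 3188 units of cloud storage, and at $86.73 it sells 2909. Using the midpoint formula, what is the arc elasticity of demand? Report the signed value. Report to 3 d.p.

ΔQ = 2909 − 3188 = -279; ΔP = 86.73 − 64 = 22.73.
Midpoints: P̄ = 75.37, Q̄ = 3048.5.
ε = (ΔQ/ΔP)(P̄/Q̄) = (-279/22.73)(75.37/3048.5).

-0.303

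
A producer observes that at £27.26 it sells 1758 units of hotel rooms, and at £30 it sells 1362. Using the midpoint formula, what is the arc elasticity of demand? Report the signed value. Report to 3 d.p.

ΔQ = 1362 − 1758 = -396; ΔP = 30 − 27.26 = 2.74.
Midpoints: P̄ = 28.63, Q̄ = 1560.0.
ε = (ΔQ/ΔP)(P̄/Q̄) = (-396/2.74)(28.63/1560.0).

-2.652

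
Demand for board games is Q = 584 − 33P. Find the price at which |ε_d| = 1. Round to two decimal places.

8.85

For linear demand Q = a − bP, ε = −bP/(a − bP). |ε| = 1 when bP = a − bP, i.e. P = a/(2b).
P = 584/(2·33) = 584/66 = 8.8485.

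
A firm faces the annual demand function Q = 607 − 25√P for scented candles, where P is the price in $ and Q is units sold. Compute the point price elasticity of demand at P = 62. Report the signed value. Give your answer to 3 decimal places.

-0.240

At P = 62, Q = 410.150.
dQ/dP = −25/(2√P) = -1.588.
ε = (dQ/dP)(P/Q) = (-1.588)(62/410.150).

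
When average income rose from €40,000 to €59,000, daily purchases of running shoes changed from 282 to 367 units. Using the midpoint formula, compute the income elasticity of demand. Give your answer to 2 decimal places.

0.68

ΔQ = 85, ΔI = 19000. Midpoints: Ī = 49,500, Q̄ = 324.5.
ε_I = (ΔQ/ΔI)(Ī/Q̄) = (85/19000)(49500/324.5).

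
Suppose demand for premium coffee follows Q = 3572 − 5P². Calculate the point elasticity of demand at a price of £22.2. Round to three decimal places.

At P = 22.2, Q = 1107.800.
dQ/dP = −10P = -222.
ε = (dQ/dP)(P/Q) = (-222)(22.2/1107.800).

-4.449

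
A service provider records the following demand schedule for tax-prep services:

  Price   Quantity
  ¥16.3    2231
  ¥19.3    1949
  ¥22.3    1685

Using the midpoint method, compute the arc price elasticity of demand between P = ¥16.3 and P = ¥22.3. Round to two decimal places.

-0.90

At P = 16.3, Q = 2231; at P = 22.3, Q = 1685.
ΔQ = -546, ΔP = 6.0. Midpoints: P̄ = 19.30, Q̄ = 1958.0.
ε = (ΔQ/ΔP)(P̄/Q̄) = (-546/6.0)(19.30/1958.0).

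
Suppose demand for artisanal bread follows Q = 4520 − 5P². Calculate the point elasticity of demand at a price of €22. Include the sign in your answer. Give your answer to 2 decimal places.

At P = 22, Q = 2100.
dQ/dP = −10P = -220.
ε = (dQ/dP)(P/Q) = (-220)(22/2100).

-2.30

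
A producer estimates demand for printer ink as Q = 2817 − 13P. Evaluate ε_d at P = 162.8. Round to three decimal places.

-3.021

At P = 162.8, Q = 700.600.
dQ/dP = −13.
ε = (dQ/dP)(P/Q) = (-13)(162.8/700.600).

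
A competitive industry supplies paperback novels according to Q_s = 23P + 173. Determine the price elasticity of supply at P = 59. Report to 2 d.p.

0.89

At P = 59, Q_s = 1530.
dQ_s/dP = 23.
ε_s = (dQ_s/dP)(P/Q_s) = (23)(59/1530).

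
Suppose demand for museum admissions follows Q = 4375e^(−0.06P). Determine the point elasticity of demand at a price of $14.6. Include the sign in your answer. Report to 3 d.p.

At P = 14.6, Q = 1821.948.
dQ/dP = −0.06·4375e^(−0.06P) = −0.06Q = -109.317.
ε = (dQ/dP)(P/Q) = (-109.317)(14.6/1821.948).
|ε| < 1, so demand is inelastic at this price.

-0.876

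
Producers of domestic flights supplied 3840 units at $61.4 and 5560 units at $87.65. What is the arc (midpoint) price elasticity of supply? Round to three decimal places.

1.039

ΔQ = 5560 − 3840 = 1720; ΔP = 87.65 − 61.4 = 26.25.
Midpoints: P̄ = 74.53, Q̄ = 4700.0.
ε_s = (ΔQ/ΔP)(P̄/Q̄) = (1720/26.25)(74.53/4700.0).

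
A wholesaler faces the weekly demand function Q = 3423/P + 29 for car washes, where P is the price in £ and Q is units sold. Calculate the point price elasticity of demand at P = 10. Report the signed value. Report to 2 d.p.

At P = 10, Q = 371.300.
dQ/dP = −3423/P² = -34.230.
ε = (dQ/dP)(P/Q) = (-34.230)(10/371.300).

-0.92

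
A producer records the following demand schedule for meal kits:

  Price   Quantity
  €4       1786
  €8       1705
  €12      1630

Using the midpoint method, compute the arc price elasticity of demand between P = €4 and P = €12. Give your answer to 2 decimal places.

At P = 4, Q = 1786; at P = 12, Q = 1630.
ΔQ = -156, ΔP = 8. Midpoints: P̄ = 8.00, Q̄ = 1708.0.
ε = (ΔQ/ΔP)(P̄/Q̄) = (-156/8)(8.00/1708.0).

-0.09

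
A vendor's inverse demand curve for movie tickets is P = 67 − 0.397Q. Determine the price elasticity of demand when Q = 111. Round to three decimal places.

-0.520

At Q = 111, P = 67 − 0.397(111) = 22.93.
dP/dQ = −0.397, so dQ/dP = 1/(−0.397) = -2.519.
ε = (dQ/dP)(P/Q) = (-2.519)(22.93/111).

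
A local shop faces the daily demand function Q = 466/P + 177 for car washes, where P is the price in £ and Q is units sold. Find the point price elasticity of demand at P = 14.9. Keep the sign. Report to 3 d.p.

-0.150

At P = 14.9, Q = 208.275.
dQ/dP = −466/P² = -2.099.
ε = (dQ/dP)(P/Q) = (-2.099)(14.9/208.275).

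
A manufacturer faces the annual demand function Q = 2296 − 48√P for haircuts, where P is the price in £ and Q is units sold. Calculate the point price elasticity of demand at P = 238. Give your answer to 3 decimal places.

-0.238

At P = 238, Q = 1555.492.
dQ/dP = −48/(2√P) = -1.556.
ε = (dQ/dP)(P/Q) = (-1.556)(238/1555.492).
|ε| < 1, so demand is inelastic at this price.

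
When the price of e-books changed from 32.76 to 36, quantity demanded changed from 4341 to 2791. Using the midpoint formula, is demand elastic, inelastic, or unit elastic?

Arc ε ≈ -4.612.
|ε| = 4.61 > 1.

elastic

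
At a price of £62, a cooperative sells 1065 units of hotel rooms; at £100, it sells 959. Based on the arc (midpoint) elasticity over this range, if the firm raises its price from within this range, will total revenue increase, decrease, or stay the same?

increase

Arc ε = (-106/38)(81.00/1012.0) ≈ -0.223.
|ε| = 0.22 < 1, so demand is inelastic. A price rise therefore raises total revenue.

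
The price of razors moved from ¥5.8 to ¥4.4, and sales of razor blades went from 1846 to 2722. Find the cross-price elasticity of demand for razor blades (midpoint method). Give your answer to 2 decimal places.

-1.40

ΔQ_x = 2722 − 1846 = 876; ΔP_y = 4.4 − 5.8 = -1.4.
Midpoints: P̄_y = 5.10, Q̄_x = 2284.0.
ε_xy = (ΔQ_x/ΔP_y)(P̄_y/Q̄_x) = (876/-1.4)(5.10/2284.0).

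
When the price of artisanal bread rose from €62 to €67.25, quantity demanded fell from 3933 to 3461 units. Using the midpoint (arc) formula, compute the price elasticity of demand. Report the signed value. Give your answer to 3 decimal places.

ΔQ = 3461 − 3933 = -472; ΔP = 67.25 − 62 = 5.25.
Midpoints: P̄ = 64.62, Q̄ = 3697.0.
ε = (ΔQ/ΔP)(P̄/Q̄) = (-472/5.25)(64.62/3697.0).

-1.572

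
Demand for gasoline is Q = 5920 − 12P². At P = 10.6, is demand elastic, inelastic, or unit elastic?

Q = 4571.680, dQ/dP = -254.400.
ε = (dQ/dP)(P/Q) ≈ -0.590.
|ε| = 0.59 < 1.

inelastic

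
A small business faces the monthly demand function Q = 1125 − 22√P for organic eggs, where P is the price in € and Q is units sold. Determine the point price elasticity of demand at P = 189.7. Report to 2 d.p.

-0.18

At P = 189.7, Q = 821.990.
dQ/dP = −22/(2√P) = -0.799.
ε = (dQ/dP)(P/Q) = (-0.799)(189.7/821.990).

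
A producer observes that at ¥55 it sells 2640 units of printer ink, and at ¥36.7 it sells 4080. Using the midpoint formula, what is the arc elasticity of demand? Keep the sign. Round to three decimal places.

-1.074

ΔQ = 4080 − 2640 = 1440; ΔP = 36.7 − 55 = -18.3.
Midpoints: P̄ = 45.85, Q̄ = 3360.0.
ε = (ΔQ/ΔP)(P̄/Q̄) = (1440/-18.3)(45.85/3360.0).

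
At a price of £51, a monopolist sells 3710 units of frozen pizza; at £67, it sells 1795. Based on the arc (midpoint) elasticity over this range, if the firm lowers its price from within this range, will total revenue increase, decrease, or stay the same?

Arc ε = (-1915/16)(59.00/2752.5) ≈ -2.566.
|ε| = 2.57 > 1, so demand is elastic. A price cut therefore raises total revenue.

increase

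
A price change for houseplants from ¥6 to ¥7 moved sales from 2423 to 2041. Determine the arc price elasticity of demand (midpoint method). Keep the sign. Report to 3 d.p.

ΔQ = 2041 − 2423 = -382; ΔP = 7 − 6 = 1.
Midpoints: P̄ = 6.50, Q̄ = 2232.0.
ε = (ΔQ/ΔP)(P̄/Q̄) = (-382/1)(6.50/2232.0).

-1.112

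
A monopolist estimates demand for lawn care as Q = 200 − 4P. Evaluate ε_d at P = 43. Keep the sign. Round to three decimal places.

At P = 43, Q = 28.
dQ/dP = −4.
ε = (dQ/dP)(P/Q) = (-4)(43/28).
|ε| > 1, so demand is elastic at this price.

-6.143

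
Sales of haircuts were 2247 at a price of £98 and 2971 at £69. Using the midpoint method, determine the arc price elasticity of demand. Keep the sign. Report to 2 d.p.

-0.80

ΔQ = 2971 − 2247 = 724; ΔP = 69 − 98 = -29.
Midpoints: P̄ = 83.50, Q̄ = 2609.0.
ε = (ΔQ/ΔP)(P̄/Q̄) = (724/-29)(83.50/2609.0).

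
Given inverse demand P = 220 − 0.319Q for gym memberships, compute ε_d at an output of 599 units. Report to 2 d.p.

-0.15

At Q = 599, P = 220 − 0.319(599) = 28.92.
dP/dQ = −0.319, so dQ/dP = 1/(−0.319) = -3.135.
ε = (dQ/dP)(P/Q) = (-3.135)(28.92/599).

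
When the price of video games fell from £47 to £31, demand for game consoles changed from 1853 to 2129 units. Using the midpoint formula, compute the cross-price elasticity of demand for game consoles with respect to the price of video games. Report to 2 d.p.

ΔQ_x = 2129 − 1853 = 276; ΔP_y = 31 − 47 = -16.
Midpoints: P̄_y = 39.00, Q̄_x = 1991.0.
ε_xy = (ΔQ_x/ΔP_y)(P̄_y/Q̄_x) = (276/-16)(39.00/1991.0).

-0.34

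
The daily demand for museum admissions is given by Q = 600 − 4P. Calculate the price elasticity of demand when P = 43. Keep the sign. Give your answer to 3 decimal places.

-0.402

At P = 43, Q = 428.
dQ/dP = −4.
ε = (dQ/dP)(P/Q) = (-4)(43/428).
|ε| < 1, so demand is inelastic at this price.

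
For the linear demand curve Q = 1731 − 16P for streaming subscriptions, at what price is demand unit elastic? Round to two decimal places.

54.09

For linear demand Q = a − bP, ε = −bP/(a − bP). |ε| = 1 when bP = a − bP, i.e. P = a/(2b).
P = 1731/(2·16) = 1731/32 = 54.0938.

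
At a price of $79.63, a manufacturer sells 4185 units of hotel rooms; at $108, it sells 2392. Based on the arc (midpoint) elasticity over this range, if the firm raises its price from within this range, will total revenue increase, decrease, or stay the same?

Arc ε = (-1793/28.37)(93.81/3288.5) ≈ -1.803.
|ε| = 1.80 > 1, so demand is elastic. A price rise therefore reduces total revenue.

decrease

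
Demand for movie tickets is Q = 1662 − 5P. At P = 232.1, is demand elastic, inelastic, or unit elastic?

elastic

Q = 501.500, dQ/dP = -5.
ε = (dQ/dP)(P/Q) ≈ -2.314.
|ε| = 2.31 > 1.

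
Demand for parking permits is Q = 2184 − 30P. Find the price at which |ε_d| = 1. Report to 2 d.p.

For linear demand Q = a − bP, ε = −bP/(a − bP). |ε| = 1 when bP = a − bP, i.e. P = a/(2b).
P = 2184/(2·30) = 2184/60 = 36.4000.

36.40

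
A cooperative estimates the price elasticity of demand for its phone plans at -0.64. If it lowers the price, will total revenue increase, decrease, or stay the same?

decrease

|ε| = 0.64 < 1, so demand is inelastic. A price cut therefore reduces total revenue.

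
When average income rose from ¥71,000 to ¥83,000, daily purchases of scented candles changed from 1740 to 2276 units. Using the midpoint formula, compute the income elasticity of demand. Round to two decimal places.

ΔQ = 536, ΔI = 12000. Midpoints: Ī = 77,000, Q̄ = 2008.0.
ε_I = (ΔQ/ΔI)(Ī/Q̄) = (536/12000)(77000/2008.0).
ε_I > 0, so the good is normal.

1.71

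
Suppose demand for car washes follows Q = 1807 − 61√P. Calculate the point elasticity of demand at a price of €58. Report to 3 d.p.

At P = 58, Q = 1342.438.
dQ/dP = −61/(2√P) = -4.005.
ε = (dQ/dP)(P/Q) = (-4.005)(58/1342.438).

-0.173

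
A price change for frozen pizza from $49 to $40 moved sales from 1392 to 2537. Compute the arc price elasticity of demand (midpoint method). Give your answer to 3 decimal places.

ΔQ = 2537 − 1392 = 1145; ΔP = 40 − 49 = -9.
Midpoints: P̄ = 44.50, Q̄ = 1964.5.
ε = (ΔQ/ΔP)(P̄/Q̄) = (1145/-9)(44.50/1964.5).

-2.882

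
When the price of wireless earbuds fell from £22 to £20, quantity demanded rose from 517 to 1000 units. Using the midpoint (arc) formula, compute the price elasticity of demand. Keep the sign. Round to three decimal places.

-6.686

ΔQ = 1000 − 517 = 483; ΔP = 20 − 22 = -2.
Midpoints: P̄ = 21.00, Q̄ = 758.5.
ε = (ΔQ/ΔP)(P̄/Q̄) = (483/-2)(21.00/758.5).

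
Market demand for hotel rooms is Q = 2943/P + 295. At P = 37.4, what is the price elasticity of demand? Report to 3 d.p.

At P = 37.4, Q = 373.690.
dQ/dP = −2943/P² = -2.104.
ε = (dQ/dP)(P/Q) = (-2.104)(37.4/373.690).
|ε| < 1, so demand is inelastic at this price.

-0.211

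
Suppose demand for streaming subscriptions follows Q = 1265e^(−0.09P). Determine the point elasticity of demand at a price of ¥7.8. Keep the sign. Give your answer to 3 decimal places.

At P = 7.8, Q = 626.925.
dQ/dP = −0.09·1265e^(−0.09P) = −0.09Q = -56.423.
ε = (dQ/dP)(P/Q) = (-56.423)(7.8/626.925).
|ε| < 1, so demand is inelastic at this price.

-0.702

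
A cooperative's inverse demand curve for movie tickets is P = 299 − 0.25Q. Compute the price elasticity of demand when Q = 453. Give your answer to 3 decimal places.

At Q = 453, P = 299 − 0.25(453) = 185.75.
dP/dQ = −0.25, so dQ/dP = 1/(−0.25) = -4.000.
ε = (dQ/dP)(P/Q) = (-4.000)(185.75/453).

-1.640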